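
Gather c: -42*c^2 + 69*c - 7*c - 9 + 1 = -42*c^2 + 62*c - 8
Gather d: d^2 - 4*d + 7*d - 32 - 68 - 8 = d^2 + 3*d - 108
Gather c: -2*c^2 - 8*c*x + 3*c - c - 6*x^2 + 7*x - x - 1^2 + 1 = -2*c^2 + c*(2 - 8*x) - 6*x^2 + 6*x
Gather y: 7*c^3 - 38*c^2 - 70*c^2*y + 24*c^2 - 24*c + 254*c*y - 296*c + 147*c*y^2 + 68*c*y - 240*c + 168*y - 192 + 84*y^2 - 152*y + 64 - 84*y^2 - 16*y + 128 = 7*c^3 - 14*c^2 + 147*c*y^2 - 560*c + y*(-70*c^2 + 322*c)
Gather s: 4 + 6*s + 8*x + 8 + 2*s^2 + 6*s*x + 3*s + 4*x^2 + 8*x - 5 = 2*s^2 + s*(6*x + 9) + 4*x^2 + 16*x + 7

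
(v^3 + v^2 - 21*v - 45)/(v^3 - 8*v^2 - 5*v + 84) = (v^2 - 2*v - 15)/(v^2 - 11*v + 28)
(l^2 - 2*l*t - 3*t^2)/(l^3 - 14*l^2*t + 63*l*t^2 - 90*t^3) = (l + t)/(l^2 - 11*l*t + 30*t^2)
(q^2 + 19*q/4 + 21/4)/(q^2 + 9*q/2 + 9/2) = (4*q + 7)/(2*(2*q + 3))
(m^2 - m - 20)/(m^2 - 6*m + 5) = (m + 4)/(m - 1)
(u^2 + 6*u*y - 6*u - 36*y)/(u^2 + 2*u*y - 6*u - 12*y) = (u + 6*y)/(u + 2*y)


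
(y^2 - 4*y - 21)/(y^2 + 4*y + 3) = (y - 7)/(y + 1)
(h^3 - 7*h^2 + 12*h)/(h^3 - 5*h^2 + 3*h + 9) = h*(h - 4)/(h^2 - 2*h - 3)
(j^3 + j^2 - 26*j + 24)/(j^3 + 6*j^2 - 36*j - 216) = (j^2 - 5*j + 4)/(j^2 - 36)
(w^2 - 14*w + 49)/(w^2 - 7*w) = (w - 7)/w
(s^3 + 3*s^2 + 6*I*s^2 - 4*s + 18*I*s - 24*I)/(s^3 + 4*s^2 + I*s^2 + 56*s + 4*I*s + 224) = (s^2 + s*(-1 + 6*I) - 6*I)/(s^2 + I*s + 56)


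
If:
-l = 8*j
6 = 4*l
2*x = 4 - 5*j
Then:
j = -3/16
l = 3/2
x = 79/32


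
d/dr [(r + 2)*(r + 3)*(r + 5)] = 3*r^2 + 20*r + 31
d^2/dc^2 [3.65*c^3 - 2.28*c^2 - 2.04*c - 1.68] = 21.9*c - 4.56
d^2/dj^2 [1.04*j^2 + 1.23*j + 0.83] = 2.08000000000000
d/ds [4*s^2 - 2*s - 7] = 8*s - 2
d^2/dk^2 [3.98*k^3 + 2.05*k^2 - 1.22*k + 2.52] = 23.88*k + 4.1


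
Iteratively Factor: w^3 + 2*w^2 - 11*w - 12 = (w + 4)*(w^2 - 2*w - 3) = (w - 3)*(w + 4)*(w + 1)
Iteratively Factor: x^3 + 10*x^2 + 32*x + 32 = (x + 4)*(x^2 + 6*x + 8) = (x + 4)^2*(x + 2)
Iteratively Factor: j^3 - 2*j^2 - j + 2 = (j + 1)*(j^2 - 3*j + 2) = (j - 1)*(j + 1)*(j - 2)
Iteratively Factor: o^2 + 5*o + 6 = (o + 2)*(o + 3)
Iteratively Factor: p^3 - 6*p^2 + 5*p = (p)*(p^2 - 6*p + 5) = p*(p - 5)*(p - 1)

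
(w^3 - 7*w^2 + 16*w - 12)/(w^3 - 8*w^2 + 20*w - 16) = (w - 3)/(w - 4)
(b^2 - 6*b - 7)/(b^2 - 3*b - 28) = (b + 1)/(b + 4)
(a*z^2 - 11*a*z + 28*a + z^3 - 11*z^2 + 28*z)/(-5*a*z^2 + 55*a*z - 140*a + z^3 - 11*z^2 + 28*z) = (a + z)/(-5*a + z)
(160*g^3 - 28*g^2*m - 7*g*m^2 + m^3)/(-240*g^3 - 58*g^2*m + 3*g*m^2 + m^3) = (-4*g + m)/(6*g + m)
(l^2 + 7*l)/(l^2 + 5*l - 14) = l/(l - 2)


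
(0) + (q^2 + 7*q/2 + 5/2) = q^2 + 7*q/2 + 5/2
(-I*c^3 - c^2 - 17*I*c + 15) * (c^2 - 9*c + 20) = -I*c^5 - c^4 + 9*I*c^4 + 9*c^3 - 37*I*c^3 - 5*c^2 + 153*I*c^2 - 135*c - 340*I*c + 300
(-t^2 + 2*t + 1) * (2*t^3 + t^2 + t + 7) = -2*t^5 + 3*t^4 + 3*t^3 - 4*t^2 + 15*t + 7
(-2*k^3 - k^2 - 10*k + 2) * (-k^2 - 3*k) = 2*k^5 + 7*k^4 + 13*k^3 + 28*k^2 - 6*k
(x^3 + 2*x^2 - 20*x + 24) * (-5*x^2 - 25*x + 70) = -5*x^5 - 35*x^4 + 120*x^3 + 520*x^2 - 2000*x + 1680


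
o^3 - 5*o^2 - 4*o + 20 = (o - 5)*(o - 2)*(o + 2)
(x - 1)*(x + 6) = x^2 + 5*x - 6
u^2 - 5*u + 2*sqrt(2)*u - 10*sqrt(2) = (u - 5)*(u + 2*sqrt(2))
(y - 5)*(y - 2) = y^2 - 7*y + 10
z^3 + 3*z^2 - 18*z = z*(z - 3)*(z + 6)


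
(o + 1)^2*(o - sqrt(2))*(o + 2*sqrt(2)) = o^4 + sqrt(2)*o^3 + 2*o^3 - 3*o^2 + 2*sqrt(2)*o^2 - 8*o + sqrt(2)*o - 4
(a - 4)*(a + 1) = a^2 - 3*a - 4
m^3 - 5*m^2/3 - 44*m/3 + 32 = (m - 3)*(m - 8/3)*(m + 4)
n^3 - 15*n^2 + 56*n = n*(n - 8)*(n - 7)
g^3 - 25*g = g*(g - 5)*(g + 5)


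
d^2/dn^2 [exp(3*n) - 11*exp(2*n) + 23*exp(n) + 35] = (9*exp(2*n) - 44*exp(n) + 23)*exp(n)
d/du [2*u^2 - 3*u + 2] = 4*u - 3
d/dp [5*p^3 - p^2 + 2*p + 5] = 15*p^2 - 2*p + 2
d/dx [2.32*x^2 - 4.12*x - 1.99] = 4.64*x - 4.12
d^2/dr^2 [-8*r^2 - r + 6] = -16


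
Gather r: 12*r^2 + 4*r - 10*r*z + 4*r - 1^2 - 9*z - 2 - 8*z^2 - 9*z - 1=12*r^2 + r*(8 - 10*z) - 8*z^2 - 18*z - 4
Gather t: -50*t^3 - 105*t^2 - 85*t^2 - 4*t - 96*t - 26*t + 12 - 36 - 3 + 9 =-50*t^3 - 190*t^2 - 126*t - 18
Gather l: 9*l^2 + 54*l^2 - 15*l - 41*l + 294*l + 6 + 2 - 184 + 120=63*l^2 + 238*l - 56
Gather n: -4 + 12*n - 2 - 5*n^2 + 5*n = -5*n^2 + 17*n - 6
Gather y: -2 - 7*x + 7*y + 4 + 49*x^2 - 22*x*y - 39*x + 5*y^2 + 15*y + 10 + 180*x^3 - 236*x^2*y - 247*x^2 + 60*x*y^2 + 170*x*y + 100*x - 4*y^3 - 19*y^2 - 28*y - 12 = 180*x^3 - 198*x^2 + 54*x - 4*y^3 + y^2*(60*x - 14) + y*(-236*x^2 + 148*x - 6)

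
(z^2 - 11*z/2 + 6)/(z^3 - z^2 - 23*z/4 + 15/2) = 2*(z - 4)/(2*z^2 + z - 10)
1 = 1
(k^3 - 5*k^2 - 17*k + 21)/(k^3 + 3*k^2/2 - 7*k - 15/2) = 2*(k^2 - 8*k + 7)/(2*k^2 - 3*k - 5)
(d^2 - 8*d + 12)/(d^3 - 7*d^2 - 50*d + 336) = (d - 2)/(d^2 - d - 56)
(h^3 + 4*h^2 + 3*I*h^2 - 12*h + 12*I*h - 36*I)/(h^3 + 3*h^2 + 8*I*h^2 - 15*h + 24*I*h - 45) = (h^2 + 4*h - 12)/(h^2 + h*(3 + 5*I) + 15*I)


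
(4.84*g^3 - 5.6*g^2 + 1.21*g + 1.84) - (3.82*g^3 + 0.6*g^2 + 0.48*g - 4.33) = 1.02*g^3 - 6.2*g^2 + 0.73*g + 6.17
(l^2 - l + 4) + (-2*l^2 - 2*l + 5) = -l^2 - 3*l + 9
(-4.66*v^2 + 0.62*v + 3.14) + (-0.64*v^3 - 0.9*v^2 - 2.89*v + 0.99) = -0.64*v^3 - 5.56*v^2 - 2.27*v + 4.13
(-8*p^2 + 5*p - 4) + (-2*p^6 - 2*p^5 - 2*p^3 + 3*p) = -2*p^6 - 2*p^5 - 2*p^3 - 8*p^2 + 8*p - 4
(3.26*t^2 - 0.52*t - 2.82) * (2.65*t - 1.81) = 8.639*t^3 - 7.2786*t^2 - 6.5318*t + 5.1042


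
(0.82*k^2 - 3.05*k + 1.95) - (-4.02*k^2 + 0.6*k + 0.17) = 4.84*k^2 - 3.65*k + 1.78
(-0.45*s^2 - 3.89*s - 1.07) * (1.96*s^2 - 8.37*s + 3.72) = -0.882*s^4 - 3.8579*s^3 + 28.7881*s^2 - 5.5149*s - 3.9804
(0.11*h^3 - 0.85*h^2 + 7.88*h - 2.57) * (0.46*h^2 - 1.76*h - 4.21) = 0.0506*h^5 - 0.5846*h^4 + 4.6577*h^3 - 11.4725*h^2 - 28.6516*h + 10.8197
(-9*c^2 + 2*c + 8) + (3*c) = -9*c^2 + 5*c + 8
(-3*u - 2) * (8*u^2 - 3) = -24*u^3 - 16*u^2 + 9*u + 6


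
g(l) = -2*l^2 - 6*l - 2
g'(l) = -4*l - 6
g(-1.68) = 2.44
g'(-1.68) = 0.72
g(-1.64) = 2.46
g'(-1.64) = 0.56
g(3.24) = -42.44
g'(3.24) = -18.96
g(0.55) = -5.90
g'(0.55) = -8.20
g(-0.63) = 0.99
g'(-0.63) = -3.48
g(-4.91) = -20.76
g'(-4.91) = 13.64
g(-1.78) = 2.34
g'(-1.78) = 1.12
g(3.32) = -43.96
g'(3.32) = -19.28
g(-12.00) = -218.00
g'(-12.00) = 42.00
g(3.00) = -38.00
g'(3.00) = -18.00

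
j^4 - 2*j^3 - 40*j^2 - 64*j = j*(j - 8)*(j + 2)*(j + 4)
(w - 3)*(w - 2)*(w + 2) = w^3 - 3*w^2 - 4*w + 12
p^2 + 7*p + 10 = (p + 2)*(p + 5)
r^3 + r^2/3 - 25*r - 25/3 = (r - 5)*(r + 1/3)*(r + 5)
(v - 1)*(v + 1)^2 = v^3 + v^2 - v - 1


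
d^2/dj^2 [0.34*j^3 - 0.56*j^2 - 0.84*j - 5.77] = 2.04*j - 1.12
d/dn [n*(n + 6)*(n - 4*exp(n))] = -4*n^2*exp(n) + 3*n^2 - 32*n*exp(n) + 12*n - 24*exp(n)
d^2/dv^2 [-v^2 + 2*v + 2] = -2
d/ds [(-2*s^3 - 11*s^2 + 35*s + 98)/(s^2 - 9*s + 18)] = 2*(-s^4 + 18*s^3 - 22*s^2 - 296*s + 756)/(s^4 - 18*s^3 + 117*s^2 - 324*s + 324)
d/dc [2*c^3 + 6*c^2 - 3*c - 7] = 6*c^2 + 12*c - 3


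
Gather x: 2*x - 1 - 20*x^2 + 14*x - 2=-20*x^2 + 16*x - 3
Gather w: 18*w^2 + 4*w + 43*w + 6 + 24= 18*w^2 + 47*w + 30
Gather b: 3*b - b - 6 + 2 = 2*b - 4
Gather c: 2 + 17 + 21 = 40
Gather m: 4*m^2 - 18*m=4*m^2 - 18*m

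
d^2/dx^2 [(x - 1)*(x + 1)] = 2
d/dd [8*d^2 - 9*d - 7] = 16*d - 9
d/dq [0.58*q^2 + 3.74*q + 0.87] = 1.16*q + 3.74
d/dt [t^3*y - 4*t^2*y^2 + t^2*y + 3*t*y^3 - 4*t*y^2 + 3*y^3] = y*(3*t^2 - 8*t*y + 2*t + 3*y^2 - 4*y)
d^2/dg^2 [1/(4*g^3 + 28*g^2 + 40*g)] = (-g*(3*g + 7)*(g^2 + 7*g + 10) + (3*g^2 + 14*g + 10)^2)/(2*g^3*(g^2 + 7*g + 10)^3)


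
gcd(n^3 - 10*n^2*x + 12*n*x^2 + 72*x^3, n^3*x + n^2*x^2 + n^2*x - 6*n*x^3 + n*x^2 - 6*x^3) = 1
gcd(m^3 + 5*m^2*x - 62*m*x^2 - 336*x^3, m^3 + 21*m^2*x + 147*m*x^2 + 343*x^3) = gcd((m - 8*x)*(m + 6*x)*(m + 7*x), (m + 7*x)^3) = m + 7*x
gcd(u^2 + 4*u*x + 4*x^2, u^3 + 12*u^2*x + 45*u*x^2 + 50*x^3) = u + 2*x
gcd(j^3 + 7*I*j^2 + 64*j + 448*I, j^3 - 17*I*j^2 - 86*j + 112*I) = j - 8*I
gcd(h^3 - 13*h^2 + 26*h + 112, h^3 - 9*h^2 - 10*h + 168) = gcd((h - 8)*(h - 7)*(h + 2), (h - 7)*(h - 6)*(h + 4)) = h - 7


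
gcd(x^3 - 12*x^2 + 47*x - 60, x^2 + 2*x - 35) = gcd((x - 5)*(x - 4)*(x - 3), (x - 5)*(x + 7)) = x - 5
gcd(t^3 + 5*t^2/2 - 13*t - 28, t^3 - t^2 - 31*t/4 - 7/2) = t^2 - 3*t/2 - 7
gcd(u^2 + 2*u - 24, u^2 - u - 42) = u + 6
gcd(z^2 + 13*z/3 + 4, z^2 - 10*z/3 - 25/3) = 1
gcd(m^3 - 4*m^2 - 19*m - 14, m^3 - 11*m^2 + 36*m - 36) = 1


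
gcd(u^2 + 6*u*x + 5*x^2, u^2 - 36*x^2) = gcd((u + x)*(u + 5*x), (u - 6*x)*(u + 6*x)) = 1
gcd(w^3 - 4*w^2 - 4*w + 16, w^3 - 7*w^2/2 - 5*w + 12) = w^2 - 2*w - 8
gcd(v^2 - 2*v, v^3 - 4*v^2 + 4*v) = v^2 - 2*v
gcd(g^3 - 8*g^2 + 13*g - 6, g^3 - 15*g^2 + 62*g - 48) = g^2 - 7*g + 6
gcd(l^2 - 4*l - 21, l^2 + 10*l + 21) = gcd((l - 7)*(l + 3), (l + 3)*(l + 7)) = l + 3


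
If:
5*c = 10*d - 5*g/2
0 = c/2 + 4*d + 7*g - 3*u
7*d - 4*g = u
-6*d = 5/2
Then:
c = -59/90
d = -5/12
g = -16/45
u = -269/180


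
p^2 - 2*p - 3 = (p - 3)*(p + 1)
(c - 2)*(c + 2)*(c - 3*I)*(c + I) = c^4 - 2*I*c^3 - c^2 + 8*I*c - 12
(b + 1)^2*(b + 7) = b^3 + 9*b^2 + 15*b + 7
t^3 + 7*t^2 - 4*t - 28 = (t - 2)*(t + 2)*(t + 7)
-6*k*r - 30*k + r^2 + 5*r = (-6*k + r)*(r + 5)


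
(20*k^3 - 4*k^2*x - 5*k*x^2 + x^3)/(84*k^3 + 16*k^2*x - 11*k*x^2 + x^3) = (10*k^2 - 7*k*x + x^2)/(42*k^2 - 13*k*x + x^2)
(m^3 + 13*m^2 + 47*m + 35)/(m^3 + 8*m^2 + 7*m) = (m + 5)/m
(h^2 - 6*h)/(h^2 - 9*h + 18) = h/(h - 3)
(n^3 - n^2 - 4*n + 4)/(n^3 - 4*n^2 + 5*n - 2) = (n + 2)/(n - 1)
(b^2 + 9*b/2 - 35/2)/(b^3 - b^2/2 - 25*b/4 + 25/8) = 4*(b + 7)/(4*b^2 + 8*b - 5)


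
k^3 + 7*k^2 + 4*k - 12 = (k - 1)*(k + 2)*(k + 6)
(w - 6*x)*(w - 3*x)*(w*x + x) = w^3*x - 9*w^2*x^2 + w^2*x + 18*w*x^3 - 9*w*x^2 + 18*x^3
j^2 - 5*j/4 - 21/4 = (j - 3)*(j + 7/4)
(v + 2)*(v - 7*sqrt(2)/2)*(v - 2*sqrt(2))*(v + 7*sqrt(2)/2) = v^4 - 2*sqrt(2)*v^3 + 2*v^3 - 49*v^2/2 - 4*sqrt(2)*v^2 - 49*v + 49*sqrt(2)*v + 98*sqrt(2)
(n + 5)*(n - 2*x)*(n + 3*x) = n^3 + n^2*x + 5*n^2 - 6*n*x^2 + 5*n*x - 30*x^2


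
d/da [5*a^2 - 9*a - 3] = 10*a - 9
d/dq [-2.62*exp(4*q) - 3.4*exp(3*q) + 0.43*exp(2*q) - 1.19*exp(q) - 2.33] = (-10.48*exp(3*q) - 10.2*exp(2*q) + 0.86*exp(q) - 1.19)*exp(q)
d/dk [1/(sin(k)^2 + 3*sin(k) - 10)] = -(2*sin(k) + 3)*cos(k)/(sin(k)^2 + 3*sin(k) - 10)^2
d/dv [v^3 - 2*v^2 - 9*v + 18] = 3*v^2 - 4*v - 9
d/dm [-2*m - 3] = -2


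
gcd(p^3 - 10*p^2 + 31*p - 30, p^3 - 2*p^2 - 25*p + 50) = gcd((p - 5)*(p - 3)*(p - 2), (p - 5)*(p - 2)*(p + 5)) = p^2 - 7*p + 10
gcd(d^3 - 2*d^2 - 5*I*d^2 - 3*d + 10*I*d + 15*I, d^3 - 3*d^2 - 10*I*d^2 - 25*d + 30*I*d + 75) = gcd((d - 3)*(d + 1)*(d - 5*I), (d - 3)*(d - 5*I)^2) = d^2 + d*(-3 - 5*I) + 15*I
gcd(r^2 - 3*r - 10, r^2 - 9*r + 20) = r - 5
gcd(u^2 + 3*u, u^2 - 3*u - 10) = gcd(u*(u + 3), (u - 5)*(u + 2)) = 1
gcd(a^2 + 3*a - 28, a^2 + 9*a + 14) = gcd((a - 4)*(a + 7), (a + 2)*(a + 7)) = a + 7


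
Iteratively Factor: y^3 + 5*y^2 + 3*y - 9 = (y + 3)*(y^2 + 2*y - 3) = (y + 3)^2*(y - 1)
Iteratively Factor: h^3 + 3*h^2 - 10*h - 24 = (h - 3)*(h^2 + 6*h + 8) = (h - 3)*(h + 4)*(h + 2)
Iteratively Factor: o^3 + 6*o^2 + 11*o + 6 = (o + 3)*(o^2 + 3*o + 2) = (o + 1)*(o + 3)*(o + 2)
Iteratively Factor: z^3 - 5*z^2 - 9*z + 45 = (z - 3)*(z^2 - 2*z - 15) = (z - 3)*(z + 3)*(z - 5)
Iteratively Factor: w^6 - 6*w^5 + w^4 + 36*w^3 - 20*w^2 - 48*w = (w + 1)*(w^5 - 7*w^4 + 8*w^3 + 28*w^2 - 48*w) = (w - 4)*(w + 1)*(w^4 - 3*w^3 - 4*w^2 + 12*w) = (w - 4)*(w - 2)*(w + 1)*(w^3 - w^2 - 6*w) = w*(w - 4)*(w - 2)*(w + 1)*(w^2 - w - 6) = w*(w - 4)*(w - 2)*(w + 1)*(w + 2)*(w - 3)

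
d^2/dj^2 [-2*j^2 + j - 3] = -4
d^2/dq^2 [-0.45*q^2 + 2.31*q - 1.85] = -0.900000000000000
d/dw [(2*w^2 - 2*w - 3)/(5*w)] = 2/5 + 3/(5*w^2)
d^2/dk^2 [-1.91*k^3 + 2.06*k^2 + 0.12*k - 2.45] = 4.12 - 11.46*k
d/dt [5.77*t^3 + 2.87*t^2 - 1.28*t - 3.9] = 17.31*t^2 + 5.74*t - 1.28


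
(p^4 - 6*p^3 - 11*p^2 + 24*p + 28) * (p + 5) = p^5 - p^4 - 41*p^3 - 31*p^2 + 148*p + 140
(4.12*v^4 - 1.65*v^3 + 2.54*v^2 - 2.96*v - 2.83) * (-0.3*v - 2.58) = -1.236*v^5 - 10.1346*v^4 + 3.495*v^3 - 5.6652*v^2 + 8.4858*v + 7.3014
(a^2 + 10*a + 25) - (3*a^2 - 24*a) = -2*a^2 + 34*a + 25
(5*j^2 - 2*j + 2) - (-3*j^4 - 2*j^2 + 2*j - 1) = 3*j^4 + 7*j^2 - 4*j + 3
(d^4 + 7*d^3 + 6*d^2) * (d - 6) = d^5 + d^4 - 36*d^3 - 36*d^2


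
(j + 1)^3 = j^3 + 3*j^2 + 3*j + 1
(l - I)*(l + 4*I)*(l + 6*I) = l^3 + 9*I*l^2 - 14*l + 24*I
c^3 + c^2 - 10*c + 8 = (c - 2)*(c - 1)*(c + 4)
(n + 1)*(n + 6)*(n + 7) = n^3 + 14*n^2 + 55*n + 42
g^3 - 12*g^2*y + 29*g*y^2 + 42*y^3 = (g - 7*y)*(g - 6*y)*(g + y)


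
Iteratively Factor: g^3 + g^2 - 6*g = (g)*(g^2 + g - 6) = g*(g + 3)*(g - 2)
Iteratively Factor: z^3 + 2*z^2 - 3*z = (z + 3)*(z^2 - z) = z*(z + 3)*(z - 1)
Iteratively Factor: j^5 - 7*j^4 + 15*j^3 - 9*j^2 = (j - 3)*(j^4 - 4*j^3 + 3*j^2) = j*(j - 3)*(j^3 - 4*j^2 + 3*j) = j*(j - 3)^2*(j^2 - j) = j^2*(j - 3)^2*(j - 1)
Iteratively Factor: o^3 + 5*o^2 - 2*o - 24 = (o + 4)*(o^2 + o - 6) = (o - 2)*(o + 4)*(o + 3)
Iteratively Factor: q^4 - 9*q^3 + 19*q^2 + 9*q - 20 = (q + 1)*(q^3 - 10*q^2 + 29*q - 20) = (q - 4)*(q + 1)*(q^2 - 6*q + 5) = (q - 4)*(q - 1)*(q + 1)*(q - 5)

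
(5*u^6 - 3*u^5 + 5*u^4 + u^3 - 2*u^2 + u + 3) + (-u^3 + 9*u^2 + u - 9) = 5*u^6 - 3*u^5 + 5*u^4 + 7*u^2 + 2*u - 6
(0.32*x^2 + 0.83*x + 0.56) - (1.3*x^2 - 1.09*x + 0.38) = -0.98*x^2 + 1.92*x + 0.18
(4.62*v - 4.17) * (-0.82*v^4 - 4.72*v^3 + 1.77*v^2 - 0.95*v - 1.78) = -3.7884*v^5 - 18.387*v^4 + 27.8598*v^3 - 11.7699*v^2 - 4.2621*v + 7.4226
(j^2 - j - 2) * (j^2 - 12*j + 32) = j^4 - 13*j^3 + 42*j^2 - 8*j - 64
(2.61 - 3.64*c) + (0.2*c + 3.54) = 6.15 - 3.44*c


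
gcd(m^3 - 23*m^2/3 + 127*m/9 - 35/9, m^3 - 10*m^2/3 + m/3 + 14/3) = m - 7/3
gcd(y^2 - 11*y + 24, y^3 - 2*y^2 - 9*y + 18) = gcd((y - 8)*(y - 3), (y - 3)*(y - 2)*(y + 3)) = y - 3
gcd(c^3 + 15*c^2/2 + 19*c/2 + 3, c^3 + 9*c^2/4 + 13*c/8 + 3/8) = c^2 + 3*c/2 + 1/2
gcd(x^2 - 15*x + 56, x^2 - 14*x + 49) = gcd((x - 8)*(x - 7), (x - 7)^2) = x - 7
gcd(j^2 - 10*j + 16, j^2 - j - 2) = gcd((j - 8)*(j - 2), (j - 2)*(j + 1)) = j - 2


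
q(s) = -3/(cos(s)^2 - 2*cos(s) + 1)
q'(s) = -3*(2*sin(s)*cos(s) - 2*sin(s))/(cos(s)^2 - 2*cos(s) + 1)^2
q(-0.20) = -7550.18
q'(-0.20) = -150500.00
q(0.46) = -277.65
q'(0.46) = 2371.60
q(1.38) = -4.57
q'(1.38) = 11.07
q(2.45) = -0.96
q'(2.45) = 0.69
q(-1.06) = -11.48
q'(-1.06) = -39.20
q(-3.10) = -0.75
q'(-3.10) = -0.03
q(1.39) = -4.46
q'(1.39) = 10.70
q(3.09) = -0.75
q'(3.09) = 0.04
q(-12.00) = -123.04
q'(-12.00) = 845.64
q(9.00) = -0.82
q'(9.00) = 0.35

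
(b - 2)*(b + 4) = b^2 + 2*b - 8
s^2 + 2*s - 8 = (s - 2)*(s + 4)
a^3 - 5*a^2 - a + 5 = (a - 5)*(a - 1)*(a + 1)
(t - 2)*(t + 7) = t^2 + 5*t - 14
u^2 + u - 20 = (u - 4)*(u + 5)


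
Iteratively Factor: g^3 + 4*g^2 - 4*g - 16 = (g + 2)*(g^2 + 2*g - 8) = (g - 2)*(g + 2)*(g + 4)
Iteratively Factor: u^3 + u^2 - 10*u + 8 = (u + 4)*(u^2 - 3*u + 2) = (u - 2)*(u + 4)*(u - 1)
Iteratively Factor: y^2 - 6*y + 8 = (y - 4)*(y - 2)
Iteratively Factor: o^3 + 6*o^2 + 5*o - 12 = (o + 4)*(o^2 + 2*o - 3) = (o - 1)*(o + 4)*(o + 3)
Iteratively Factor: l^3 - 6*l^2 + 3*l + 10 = (l + 1)*(l^2 - 7*l + 10) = (l - 2)*(l + 1)*(l - 5)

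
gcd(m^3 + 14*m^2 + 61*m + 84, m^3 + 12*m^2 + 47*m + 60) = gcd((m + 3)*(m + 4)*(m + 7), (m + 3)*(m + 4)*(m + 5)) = m^2 + 7*m + 12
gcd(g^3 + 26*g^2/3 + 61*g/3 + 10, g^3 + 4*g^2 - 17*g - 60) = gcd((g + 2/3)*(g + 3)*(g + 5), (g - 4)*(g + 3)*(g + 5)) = g^2 + 8*g + 15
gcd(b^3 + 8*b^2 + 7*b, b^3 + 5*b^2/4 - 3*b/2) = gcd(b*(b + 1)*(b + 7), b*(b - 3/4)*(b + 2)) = b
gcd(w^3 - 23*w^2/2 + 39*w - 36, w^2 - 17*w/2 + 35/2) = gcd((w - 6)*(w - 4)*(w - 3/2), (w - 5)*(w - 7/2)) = 1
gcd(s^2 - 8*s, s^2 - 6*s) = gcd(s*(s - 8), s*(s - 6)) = s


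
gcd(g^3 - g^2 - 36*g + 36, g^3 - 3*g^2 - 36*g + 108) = g^2 - 36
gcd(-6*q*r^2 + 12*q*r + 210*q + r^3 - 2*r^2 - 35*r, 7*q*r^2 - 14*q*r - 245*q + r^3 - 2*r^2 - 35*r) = r^2 - 2*r - 35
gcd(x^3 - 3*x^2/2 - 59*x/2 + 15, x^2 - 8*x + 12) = x - 6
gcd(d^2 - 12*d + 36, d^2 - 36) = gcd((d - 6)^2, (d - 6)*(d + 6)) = d - 6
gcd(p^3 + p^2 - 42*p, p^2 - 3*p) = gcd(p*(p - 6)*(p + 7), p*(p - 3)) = p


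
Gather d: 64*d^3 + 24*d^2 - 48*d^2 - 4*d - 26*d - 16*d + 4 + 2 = 64*d^3 - 24*d^2 - 46*d + 6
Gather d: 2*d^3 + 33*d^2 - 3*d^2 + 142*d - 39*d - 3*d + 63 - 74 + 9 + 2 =2*d^3 + 30*d^2 + 100*d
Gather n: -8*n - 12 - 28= -8*n - 40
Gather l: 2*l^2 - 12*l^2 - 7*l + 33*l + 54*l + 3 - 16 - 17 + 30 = -10*l^2 + 80*l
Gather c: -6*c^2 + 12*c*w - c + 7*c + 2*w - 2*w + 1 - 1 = -6*c^2 + c*(12*w + 6)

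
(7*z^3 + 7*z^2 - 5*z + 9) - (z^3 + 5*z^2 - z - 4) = 6*z^3 + 2*z^2 - 4*z + 13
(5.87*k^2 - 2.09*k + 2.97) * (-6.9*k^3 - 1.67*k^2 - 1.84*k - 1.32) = -40.503*k^5 + 4.6181*k^4 - 27.8035*k^3 - 8.8627*k^2 - 2.706*k - 3.9204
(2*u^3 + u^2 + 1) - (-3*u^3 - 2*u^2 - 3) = 5*u^3 + 3*u^2 + 4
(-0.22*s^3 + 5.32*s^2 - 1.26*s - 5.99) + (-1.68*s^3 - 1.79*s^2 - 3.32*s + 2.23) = -1.9*s^3 + 3.53*s^2 - 4.58*s - 3.76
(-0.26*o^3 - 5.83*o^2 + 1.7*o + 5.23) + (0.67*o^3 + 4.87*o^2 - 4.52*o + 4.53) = 0.41*o^3 - 0.96*o^2 - 2.82*o + 9.76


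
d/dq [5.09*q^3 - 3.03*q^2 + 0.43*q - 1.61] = 15.27*q^2 - 6.06*q + 0.43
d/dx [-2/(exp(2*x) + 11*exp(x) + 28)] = (4*exp(x) + 22)*exp(x)/(exp(2*x) + 11*exp(x) + 28)^2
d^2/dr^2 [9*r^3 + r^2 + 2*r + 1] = 54*r + 2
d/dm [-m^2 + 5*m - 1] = 5 - 2*m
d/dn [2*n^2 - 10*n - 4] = 4*n - 10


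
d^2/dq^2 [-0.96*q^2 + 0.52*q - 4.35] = -1.92000000000000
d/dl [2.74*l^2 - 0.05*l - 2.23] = 5.48*l - 0.05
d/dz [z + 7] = 1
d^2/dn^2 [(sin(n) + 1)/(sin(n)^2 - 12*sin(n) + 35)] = (-sin(n)^5 - 16*sin(n)^4 + 248*sin(n)^3 - 418*sin(n)^2 - 1927*sin(n) + 1058)/(sin(n)^2 - 12*sin(n) + 35)^3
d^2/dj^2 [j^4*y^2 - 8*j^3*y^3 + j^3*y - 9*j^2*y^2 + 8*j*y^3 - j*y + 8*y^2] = 6*y*(2*j^2*y - 8*j*y^2 + j - 3*y)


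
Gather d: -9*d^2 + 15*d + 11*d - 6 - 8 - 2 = -9*d^2 + 26*d - 16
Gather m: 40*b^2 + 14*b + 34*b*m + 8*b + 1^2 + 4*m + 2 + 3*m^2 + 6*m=40*b^2 + 22*b + 3*m^2 + m*(34*b + 10) + 3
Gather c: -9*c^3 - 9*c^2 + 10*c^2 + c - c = -9*c^3 + c^2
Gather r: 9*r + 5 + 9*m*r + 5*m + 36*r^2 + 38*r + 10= 5*m + 36*r^2 + r*(9*m + 47) + 15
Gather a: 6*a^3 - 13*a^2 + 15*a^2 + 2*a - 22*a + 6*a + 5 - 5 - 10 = 6*a^3 + 2*a^2 - 14*a - 10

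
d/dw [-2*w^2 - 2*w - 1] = -4*w - 2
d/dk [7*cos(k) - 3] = -7*sin(k)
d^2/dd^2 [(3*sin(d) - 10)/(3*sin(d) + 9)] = 19*(sin(d)^2 - 3*sin(d) - 2)/(3*(sin(d) + 3)^3)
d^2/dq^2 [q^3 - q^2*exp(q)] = -q^2*exp(q) - 4*q*exp(q) + 6*q - 2*exp(q)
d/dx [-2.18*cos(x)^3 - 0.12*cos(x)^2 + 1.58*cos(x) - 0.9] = (6.54*cos(x)^2 + 0.24*cos(x) - 1.58)*sin(x)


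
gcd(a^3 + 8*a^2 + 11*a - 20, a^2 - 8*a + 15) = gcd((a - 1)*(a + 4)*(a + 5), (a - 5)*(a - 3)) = 1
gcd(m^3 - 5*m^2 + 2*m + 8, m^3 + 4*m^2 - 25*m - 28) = m^2 - 3*m - 4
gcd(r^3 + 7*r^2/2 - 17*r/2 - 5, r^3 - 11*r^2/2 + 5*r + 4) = r^2 - 3*r/2 - 1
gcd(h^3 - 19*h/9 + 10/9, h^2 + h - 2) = h - 1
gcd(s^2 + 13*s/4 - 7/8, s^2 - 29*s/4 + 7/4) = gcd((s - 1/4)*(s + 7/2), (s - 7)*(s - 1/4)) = s - 1/4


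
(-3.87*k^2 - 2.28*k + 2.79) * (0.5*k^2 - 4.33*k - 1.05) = -1.935*k^4 + 15.6171*k^3 + 15.3309*k^2 - 9.6867*k - 2.9295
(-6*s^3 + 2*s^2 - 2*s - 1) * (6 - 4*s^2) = 24*s^5 - 8*s^4 - 28*s^3 + 16*s^2 - 12*s - 6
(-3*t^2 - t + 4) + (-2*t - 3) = -3*t^2 - 3*t + 1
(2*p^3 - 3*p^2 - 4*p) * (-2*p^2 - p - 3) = -4*p^5 + 4*p^4 + 5*p^3 + 13*p^2 + 12*p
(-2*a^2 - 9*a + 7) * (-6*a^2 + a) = 12*a^4 + 52*a^3 - 51*a^2 + 7*a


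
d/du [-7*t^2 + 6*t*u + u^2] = 6*t + 2*u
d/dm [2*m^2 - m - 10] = 4*m - 1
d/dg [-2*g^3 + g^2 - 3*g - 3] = -6*g^2 + 2*g - 3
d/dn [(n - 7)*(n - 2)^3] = (n - 2)^2*(4*n - 23)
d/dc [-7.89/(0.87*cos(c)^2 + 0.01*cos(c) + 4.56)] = -(13.7286*cos(c) + 0.0789)*sin(c)/(0.87*cos(c)^2 + 0.01*cos(c) + 4.56)^2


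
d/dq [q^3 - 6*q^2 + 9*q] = 3*q^2 - 12*q + 9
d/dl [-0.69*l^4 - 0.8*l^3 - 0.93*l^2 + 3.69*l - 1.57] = -2.76*l^3 - 2.4*l^2 - 1.86*l + 3.69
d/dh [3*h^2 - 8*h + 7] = 6*h - 8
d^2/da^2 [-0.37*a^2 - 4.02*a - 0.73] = -0.740000000000000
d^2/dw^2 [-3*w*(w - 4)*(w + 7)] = -18*w - 18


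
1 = 1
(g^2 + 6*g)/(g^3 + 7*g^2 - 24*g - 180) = g/(g^2 + g - 30)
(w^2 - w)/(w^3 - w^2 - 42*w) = (1 - w)/(-w^2 + w + 42)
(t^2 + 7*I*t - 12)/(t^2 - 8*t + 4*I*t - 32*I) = (t + 3*I)/(t - 8)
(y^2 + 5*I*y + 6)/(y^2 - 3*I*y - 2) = (y + 6*I)/(y - 2*I)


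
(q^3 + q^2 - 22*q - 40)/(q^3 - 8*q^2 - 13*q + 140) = (q + 2)/(q - 7)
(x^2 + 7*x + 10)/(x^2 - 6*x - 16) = (x + 5)/(x - 8)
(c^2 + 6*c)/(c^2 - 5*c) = (c + 6)/(c - 5)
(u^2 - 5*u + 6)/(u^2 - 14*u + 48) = (u^2 - 5*u + 6)/(u^2 - 14*u + 48)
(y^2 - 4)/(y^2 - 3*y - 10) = (y - 2)/(y - 5)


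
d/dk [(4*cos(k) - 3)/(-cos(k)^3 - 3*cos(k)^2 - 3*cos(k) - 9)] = (-8*cos(k)^3 - 3*cos(k)^2 + 18*cos(k) + 45)*sin(k)/((sin(k) - 2)^2*(sin(k) + 2)^2*(cos(k) + 3)^2)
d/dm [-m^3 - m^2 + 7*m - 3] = -3*m^2 - 2*m + 7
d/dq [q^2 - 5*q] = 2*q - 5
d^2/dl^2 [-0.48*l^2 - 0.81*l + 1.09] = -0.960000000000000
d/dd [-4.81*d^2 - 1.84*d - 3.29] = -9.62*d - 1.84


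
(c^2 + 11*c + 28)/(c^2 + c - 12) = (c + 7)/(c - 3)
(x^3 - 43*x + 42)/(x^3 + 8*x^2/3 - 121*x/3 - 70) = 3*(x - 1)/(3*x + 5)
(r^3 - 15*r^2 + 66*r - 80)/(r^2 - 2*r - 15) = (r^2 - 10*r + 16)/(r + 3)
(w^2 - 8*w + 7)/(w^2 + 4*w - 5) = (w - 7)/(w + 5)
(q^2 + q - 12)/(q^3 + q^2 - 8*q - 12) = (q + 4)/(q^2 + 4*q + 4)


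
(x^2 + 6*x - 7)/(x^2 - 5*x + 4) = (x + 7)/(x - 4)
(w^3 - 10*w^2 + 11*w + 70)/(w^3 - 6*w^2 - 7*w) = (w^2 - 3*w - 10)/(w*(w + 1))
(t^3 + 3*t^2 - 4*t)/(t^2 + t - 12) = t*(t - 1)/(t - 3)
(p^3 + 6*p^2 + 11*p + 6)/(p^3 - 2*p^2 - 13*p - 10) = (p + 3)/(p - 5)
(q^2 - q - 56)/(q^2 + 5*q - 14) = (q - 8)/(q - 2)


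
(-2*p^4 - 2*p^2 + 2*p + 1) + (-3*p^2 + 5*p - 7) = -2*p^4 - 5*p^2 + 7*p - 6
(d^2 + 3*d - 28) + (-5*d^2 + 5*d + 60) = -4*d^2 + 8*d + 32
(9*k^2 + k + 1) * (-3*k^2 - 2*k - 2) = -27*k^4 - 21*k^3 - 23*k^2 - 4*k - 2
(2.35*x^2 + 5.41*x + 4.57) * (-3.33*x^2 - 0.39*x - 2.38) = -7.8255*x^4 - 18.9318*x^3 - 22.921*x^2 - 14.6581*x - 10.8766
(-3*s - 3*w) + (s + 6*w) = -2*s + 3*w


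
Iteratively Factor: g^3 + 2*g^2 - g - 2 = (g + 1)*(g^2 + g - 2) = (g - 1)*(g + 1)*(g + 2)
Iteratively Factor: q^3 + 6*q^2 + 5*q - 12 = (q + 3)*(q^2 + 3*q - 4) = (q - 1)*(q + 3)*(q + 4)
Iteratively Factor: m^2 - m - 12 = (m + 3)*(m - 4)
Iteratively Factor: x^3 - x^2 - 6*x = (x + 2)*(x^2 - 3*x) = x*(x + 2)*(x - 3)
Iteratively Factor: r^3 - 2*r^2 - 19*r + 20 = (r - 5)*(r^2 + 3*r - 4) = (r - 5)*(r - 1)*(r + 4)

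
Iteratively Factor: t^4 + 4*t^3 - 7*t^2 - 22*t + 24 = (t + 4)*(t^3 - 7*t + 6) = (t - 2)*(t + 4)*(t^2 + 2*t - 3) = (t - 2)*(t + 3)*(t + 4)*(t - 1)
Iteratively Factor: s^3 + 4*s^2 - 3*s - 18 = (s + 3)*(s^2 + s - 6) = (s + 3)^2*(s - 2)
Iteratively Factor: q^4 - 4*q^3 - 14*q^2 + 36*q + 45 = (q - 3)*(q^3 - q^2 - 17*q - 15) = (q - 3)*(q + 1)*(q^2 - 2*q - 15) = (q - 3)*(q + 1)*(q + 3)*(q - 5)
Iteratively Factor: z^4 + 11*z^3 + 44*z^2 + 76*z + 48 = (z + 2)*(z^3 + 9*z^2 + 26*z + 24) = (z + 2)*(z + 3)*(z^2 + 6*z + 8) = (z + 2)*(z + 3)*(z + 4)*(z + 2)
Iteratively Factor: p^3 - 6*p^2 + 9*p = (p - 3)*(p^2 - 3*p) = p*(p - 3)*(p - 3)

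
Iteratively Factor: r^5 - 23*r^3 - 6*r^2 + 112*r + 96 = (r + 2)*(r^4 - 2*r^3 - 19*r^2 + 32*r + 48) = (r + 2)*(r + 4)*(r^3 - 6*r^2 + 5*r + 12) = (r + 1)*(r + 2)*(r + 4)*(r^2 - 7*r + 12) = (r - 4)*(r + 1)*(r + 2)*(r + 4)*(r - 3)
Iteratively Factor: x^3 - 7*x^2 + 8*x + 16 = (x - 4)*(x^2 - 3*x - 4) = (x - 4)*(x + 1)*(x - 4)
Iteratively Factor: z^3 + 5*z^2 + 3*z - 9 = (z + 3)*(z^2 + 2*z - 3) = (z - 1)*(z + 3)*(z + 3)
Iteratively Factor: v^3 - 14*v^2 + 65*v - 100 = (v - 4)*(v^2 - 10*v + 25) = (v - 5)*(v - 4)*(v - 5)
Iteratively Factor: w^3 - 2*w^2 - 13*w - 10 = (w - 5)*(w^2 + 3*w + 2) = (w - 5)*(w + 1)*(w + 2)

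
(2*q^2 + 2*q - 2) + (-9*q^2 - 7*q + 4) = -7*q^2 - 5*q + 2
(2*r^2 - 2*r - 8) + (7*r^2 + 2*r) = 9*r^2 - 8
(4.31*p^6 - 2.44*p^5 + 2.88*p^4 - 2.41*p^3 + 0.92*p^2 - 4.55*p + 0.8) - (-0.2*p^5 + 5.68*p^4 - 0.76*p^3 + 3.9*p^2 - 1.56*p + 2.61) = 4.31*p^6 - 2.24*p^5 - 2.8*p^4 - 1.65*p^3 - 2.98*p^2 - 2.99*p - 1.81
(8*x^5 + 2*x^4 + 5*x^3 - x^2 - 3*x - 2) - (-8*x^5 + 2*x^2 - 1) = 16*x^5 + 2*x^4 + 5*x^3 - 3*x^2 - 3*x - 1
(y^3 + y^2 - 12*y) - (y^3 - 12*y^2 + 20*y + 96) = 13*y^2 - 32*y - 96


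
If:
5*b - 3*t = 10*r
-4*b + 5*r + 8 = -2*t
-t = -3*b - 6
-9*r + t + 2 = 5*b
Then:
No Solution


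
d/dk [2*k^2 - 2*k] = 4*k - 2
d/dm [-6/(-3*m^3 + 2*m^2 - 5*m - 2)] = 6*(-9*m^2 + 4*m - 5)/(3*m^3 - 2*m^2 + 5*m + 2)^2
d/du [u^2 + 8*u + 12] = 2*u + 8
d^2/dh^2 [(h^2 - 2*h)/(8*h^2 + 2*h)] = -36/(64*h^3 + 48*h^2 + 12*h + 1)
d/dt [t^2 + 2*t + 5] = 2*t + 2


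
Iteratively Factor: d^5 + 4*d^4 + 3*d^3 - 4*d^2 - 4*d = (d + 2)*(d^4 + 2*d^3 - d^2 - 2*d) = (d + 2)^2*(d^3 - d) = (d - 1)*(d + 2)^2*(d^2 + d) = d*(d - 1)*(d + 2)^2*(d + 1)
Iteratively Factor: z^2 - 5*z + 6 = (z - 2)*(z - 3)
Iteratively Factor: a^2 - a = (a - 1)*(a)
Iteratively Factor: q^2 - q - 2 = (q + 1)*(q - 2)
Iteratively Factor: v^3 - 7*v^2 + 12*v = (v - 3)*(v^2 - 4*v) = v*(v - 3)*(v - 4)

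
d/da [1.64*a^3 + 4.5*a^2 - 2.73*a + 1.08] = 4.92*a^2 + 9.0*a - 2.73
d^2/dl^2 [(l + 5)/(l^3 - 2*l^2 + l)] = 2*(3*l^3 + 30*l^2 - 20*l + 5)/(l^3*(l^4 - 4*l^3 + 6*l^2 - 4*l + 1))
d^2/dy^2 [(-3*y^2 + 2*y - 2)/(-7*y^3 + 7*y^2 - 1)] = 2*(147*y^6 - 294*y^5 + 882*y^4 - 1029*y^3 + 441*y^2 - 84*y + 17)/(343*y^9 - 1029*y^8 + 1029*y^7 - 196*y^6 - 294*y^5 + 147*y^4 + 21*y^3 - 21*y^2 + 1)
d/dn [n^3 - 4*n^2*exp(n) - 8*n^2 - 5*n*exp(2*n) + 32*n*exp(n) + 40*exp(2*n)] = -4*n^2*exp(n) + 3*n^2 - 10*n*exp(2*n) + 24*n*exp(n) - 16*n + 75*exp(2*n) + 32*exp(n)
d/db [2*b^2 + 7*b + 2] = 4*b + 7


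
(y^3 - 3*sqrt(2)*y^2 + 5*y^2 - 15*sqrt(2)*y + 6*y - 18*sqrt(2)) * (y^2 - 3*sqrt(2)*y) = y^5 - 6*sqrt(2)*y^4 + 5*y^4 - 30*sqrt(2)*y^3 + 24*y^3 - 36*sqrt(2)*y^2 + 90*y^2 + 108*y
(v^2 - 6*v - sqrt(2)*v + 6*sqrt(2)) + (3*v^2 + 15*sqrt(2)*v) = 4*v^2 - 6*v + 14*sqrt(2)*v + 6*sqrt(2)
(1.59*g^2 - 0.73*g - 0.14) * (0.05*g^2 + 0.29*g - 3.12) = 0.0795*g^4 + 0.4246*g^3 - 5.1795*g^2 + 2.237*g + 0.4368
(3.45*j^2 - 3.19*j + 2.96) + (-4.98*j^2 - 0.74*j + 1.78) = -1.53*j^2 - 3.93*j + 4.74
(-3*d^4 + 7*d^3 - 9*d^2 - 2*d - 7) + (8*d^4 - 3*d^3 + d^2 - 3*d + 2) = 5*d^4 + 4*d^3 - 8*d^2 - 5*d - 5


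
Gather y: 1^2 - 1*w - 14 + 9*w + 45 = 8*w + 32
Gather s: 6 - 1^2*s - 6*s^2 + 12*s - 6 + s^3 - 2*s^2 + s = s^3 - 8*s^2 + 12*s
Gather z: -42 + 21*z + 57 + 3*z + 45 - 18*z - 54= 6*z + 6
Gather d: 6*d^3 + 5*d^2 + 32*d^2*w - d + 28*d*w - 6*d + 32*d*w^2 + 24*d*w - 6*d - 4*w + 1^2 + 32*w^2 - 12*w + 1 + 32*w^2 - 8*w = 6*d^3 + d^2*(32*w + 5) + d*(32*w^2 + 52*w - 13) + 64*w^2 - 24*w + 2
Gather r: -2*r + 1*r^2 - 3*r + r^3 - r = r^3 + r^2 - 6*r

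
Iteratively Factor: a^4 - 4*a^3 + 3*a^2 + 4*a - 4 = (a + 1)*(a^3 - 5*a^2 + 8*a - 4) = (a - 1)*(a + 1)*(a^2 - 4*a + 4) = (a - 2)*(a - 1)*(a + 1)*(a - 2)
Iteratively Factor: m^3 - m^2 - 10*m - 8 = (m - 4)*(m^2 + 3*m + 2) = (m - 4)*(m + 1)*(m + 2)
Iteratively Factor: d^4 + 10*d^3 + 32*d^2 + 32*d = (d + 4)*(d^3 + 6*d^2 + 8*d) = (d + 2)*(d + 4)*(d^2 + 4*d) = (d + 2)*(d + 4)^2*(d)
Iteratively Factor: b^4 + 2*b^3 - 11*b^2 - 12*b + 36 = (b + 3)*(b^3 - b^2 - 8*b + 12) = (b - 2)*(b + 3)*(b^2 + b - 6) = (b - 2)^2*(b + 3)*(b + 3)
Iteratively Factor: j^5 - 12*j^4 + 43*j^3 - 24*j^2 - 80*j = (j + 1)*(j^4 - 13*j^3 + 56*j^2 - 80*j) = (j - 4)*(j + 1)*(j^3 - 9*j^2 + 20*j) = (j - 5)*(j - 4)*(j + 1)*(j^2 - 4*j) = j*(j - 5)*(j - 4)*(j + 1)*(j - 4)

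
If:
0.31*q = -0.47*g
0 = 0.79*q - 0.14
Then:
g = -0.12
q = 0.18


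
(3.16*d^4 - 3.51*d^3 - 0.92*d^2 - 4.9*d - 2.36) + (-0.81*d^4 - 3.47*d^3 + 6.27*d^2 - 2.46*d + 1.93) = 2.35*d^4 - 6.98*d^3 + 5.35*d^2 - 7.36*d - 0.43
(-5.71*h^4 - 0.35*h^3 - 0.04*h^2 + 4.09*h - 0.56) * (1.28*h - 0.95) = -7.3088*h^5 + 4.9765*h^4 + 0.2813*h^3 + 5.2732*h^2 - 4.6023*h + 0.532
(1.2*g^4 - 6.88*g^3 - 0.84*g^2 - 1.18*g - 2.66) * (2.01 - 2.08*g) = -2.496*g^5 + 16.7224*g^4 - 12.0816*g^3 + 0.766*g^2 + 3.161*g - 5.3466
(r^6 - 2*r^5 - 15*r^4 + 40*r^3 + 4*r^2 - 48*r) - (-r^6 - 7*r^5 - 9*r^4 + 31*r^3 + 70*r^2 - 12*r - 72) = 2*r^6 + 5*r^5 - 6*r^4 + 9*r^3 - 66*r^2 - 36*r + 72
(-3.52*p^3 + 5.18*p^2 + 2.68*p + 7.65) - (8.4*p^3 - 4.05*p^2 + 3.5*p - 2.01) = -11.92*p^3 + 9.23*p^2 - 0.82*p + 9.66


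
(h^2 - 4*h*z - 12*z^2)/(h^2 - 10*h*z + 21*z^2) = (h^2 - 4*h*z - 12*z^2)/(h^2 - 10*h*z + 21*z^2)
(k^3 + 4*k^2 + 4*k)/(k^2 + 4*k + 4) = k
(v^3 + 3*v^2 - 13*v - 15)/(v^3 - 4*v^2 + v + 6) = (v + 5)/(v - 2)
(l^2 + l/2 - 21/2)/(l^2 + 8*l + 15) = (2*l^2 + l - 21)/(2*(l^2 + 8*l + 15))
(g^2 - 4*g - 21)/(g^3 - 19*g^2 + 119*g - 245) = (g + 3)/(g^2 - 12*g + 35)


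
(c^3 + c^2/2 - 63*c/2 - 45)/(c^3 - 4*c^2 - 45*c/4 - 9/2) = 2*(c + 5)/(2*c + 1)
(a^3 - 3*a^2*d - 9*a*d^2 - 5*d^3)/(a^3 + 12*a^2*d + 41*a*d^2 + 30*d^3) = (a^2 - 4*a*d - 5*d^2)/(a^2 + 11*a*d + 30*d^2)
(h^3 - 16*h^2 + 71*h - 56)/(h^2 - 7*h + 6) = (h^2 - 15*h + 56)/(h - 6)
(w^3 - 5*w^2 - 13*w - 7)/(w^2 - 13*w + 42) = (w^2 + 2*w + 1)/(w - 6)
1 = 1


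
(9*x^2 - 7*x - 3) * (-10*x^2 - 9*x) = -90*x^4 - 11*x^3 + 93*x^2 + 27*x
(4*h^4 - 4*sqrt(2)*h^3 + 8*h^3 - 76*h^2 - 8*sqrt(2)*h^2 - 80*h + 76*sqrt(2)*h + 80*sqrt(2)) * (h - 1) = 4*h^5 - 4*sqrt(2)*h^4 + 4*h^4 - 84*h^3 - 4*sqrt(2)*h^3 - 4*h^2 + 84*sqrt(2)*h^2 + 4*sqrt(2)*h + 80*h - 80*sqrt(2)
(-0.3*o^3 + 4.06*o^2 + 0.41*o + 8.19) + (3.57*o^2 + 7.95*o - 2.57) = -0.3*o^3 + 7.63*o^2 + 8.36*o + 5.62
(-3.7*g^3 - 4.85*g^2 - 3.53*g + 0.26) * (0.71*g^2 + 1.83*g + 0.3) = -2.627*g^5 - 10.2145*g^4 - 12.4918*g^3 - 7.7303*g^2 - 0.5832*g + 0.078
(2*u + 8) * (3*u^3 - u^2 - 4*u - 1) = 6*u^4 + 22*u^3 - 16*u^2 - 34*u - 8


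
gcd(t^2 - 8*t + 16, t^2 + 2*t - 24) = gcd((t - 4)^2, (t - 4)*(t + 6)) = t - 4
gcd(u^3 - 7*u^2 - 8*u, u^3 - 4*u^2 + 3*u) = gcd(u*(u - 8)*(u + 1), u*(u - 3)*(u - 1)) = u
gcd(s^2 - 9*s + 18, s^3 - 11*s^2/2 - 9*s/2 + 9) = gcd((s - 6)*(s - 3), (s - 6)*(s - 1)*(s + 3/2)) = s - 6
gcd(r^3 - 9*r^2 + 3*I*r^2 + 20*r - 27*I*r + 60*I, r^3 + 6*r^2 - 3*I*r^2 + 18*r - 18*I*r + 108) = r + 3*I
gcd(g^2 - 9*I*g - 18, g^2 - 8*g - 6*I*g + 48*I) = g - 6*I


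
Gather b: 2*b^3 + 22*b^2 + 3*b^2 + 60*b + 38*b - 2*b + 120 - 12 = 2*b^3 + 25*b^2 + 96*b + 108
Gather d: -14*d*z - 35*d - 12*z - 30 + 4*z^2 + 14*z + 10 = d*(-14*z - 35) + 4*z^2 + 2*z - 20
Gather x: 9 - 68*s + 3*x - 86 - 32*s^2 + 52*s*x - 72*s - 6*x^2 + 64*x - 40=-32*s^2 - 140*s - 6*x^2 + x*(52*s + 67) - 117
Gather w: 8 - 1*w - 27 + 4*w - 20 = 3*w - 39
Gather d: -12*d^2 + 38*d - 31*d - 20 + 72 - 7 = -12*d^2 + 7*d + 45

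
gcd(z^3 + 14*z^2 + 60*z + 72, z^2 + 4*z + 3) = 1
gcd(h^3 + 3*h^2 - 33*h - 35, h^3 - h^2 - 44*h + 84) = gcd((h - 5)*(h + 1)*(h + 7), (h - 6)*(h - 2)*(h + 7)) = h + 7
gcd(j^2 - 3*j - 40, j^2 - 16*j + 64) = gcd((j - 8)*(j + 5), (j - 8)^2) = j - 8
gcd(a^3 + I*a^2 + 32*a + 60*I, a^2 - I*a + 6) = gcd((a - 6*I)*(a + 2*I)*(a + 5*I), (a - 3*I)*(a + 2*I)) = a + 2*I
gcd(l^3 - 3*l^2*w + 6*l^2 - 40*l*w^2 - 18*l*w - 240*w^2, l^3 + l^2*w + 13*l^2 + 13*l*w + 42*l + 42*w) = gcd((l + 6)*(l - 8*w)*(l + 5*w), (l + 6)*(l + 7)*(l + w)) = l + 6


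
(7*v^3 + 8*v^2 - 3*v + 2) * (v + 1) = 7*v^4 + 15*v^3 + 5*v^2 - v + 2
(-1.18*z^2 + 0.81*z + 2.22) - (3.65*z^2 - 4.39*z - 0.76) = -4.83*z^2 + 5.2*z + 2.98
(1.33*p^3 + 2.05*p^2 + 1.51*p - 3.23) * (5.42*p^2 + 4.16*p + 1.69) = 7.2086*p^5 + 16.6438*p^4 + 18.9599*p^3 - 7.7605*p^2 - 10.8849*p - 5.4587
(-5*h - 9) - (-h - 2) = -4*h - 7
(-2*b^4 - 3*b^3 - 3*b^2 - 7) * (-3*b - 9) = 6*b^5 + 27*b^4 + 36*b^3 + 27*b^2 + 21*b + 63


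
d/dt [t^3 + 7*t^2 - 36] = t*(3*t + 14)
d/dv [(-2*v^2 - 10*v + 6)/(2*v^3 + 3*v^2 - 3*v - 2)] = 2*(2*v^4 + 20*v^3 - 14*v + 19)/(4*v^6 + 12*v^5 - 3*v^4 - 26*v^3 - 3*v^2 + 12*v + 4)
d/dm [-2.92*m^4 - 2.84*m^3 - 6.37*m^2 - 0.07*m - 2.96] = -11.68*m^3 - 8.52*m^2 - 12.74*m - 0.07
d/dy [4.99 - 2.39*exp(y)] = -2.39*exp(y)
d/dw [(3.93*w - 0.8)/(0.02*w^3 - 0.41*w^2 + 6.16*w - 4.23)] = (-0.1572*w^3 + 1.6593*w^2 - 0.655999999999999*w - 11.6959)/(0.0004*w^6 - 0.0164*w^5 + 0.4145*w^4 - 5.2204*w^3 + 41.4142*w^2 - 52.1136*w + 17.8929)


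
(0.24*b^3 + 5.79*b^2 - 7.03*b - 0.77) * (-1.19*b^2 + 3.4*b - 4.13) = -0.2856*b^5 - 6.0741*b^4 + 27.0605*b^3 - 46.8984*b^2 + 26.4159*b + 3.1801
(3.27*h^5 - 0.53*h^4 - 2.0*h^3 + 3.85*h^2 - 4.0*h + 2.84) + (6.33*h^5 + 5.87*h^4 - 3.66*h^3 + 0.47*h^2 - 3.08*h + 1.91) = 9.6*h^5 + 5.34*h^4 - 5.66*h^3 + 4.32*h^2 - 7.08*h + 4.75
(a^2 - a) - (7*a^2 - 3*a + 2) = -6*a^2 + 2*a - 2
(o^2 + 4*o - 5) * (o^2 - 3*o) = o^4 + o^3 - 17*o^2 + 15*o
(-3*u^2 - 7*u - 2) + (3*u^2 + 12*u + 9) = 5*u + 7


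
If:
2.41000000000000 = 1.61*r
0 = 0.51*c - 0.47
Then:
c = 0.92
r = 1.50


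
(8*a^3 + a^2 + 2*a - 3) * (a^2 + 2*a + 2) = 8*a^5 + 17*a^4 + 20*a^3 + 3*a^2 - 2*a - 6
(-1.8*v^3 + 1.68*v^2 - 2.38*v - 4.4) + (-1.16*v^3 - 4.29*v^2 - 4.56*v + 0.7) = -2.96*v^3 - 2.61*v^2 - 6.94*v - 3.7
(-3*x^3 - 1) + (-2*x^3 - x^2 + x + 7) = -5*x^3 - x^2 + x + 6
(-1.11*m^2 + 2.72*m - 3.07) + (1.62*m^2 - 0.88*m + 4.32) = 0.51*m^2 + 1.84*m + 1.25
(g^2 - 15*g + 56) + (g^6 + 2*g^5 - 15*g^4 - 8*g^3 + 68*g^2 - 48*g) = g^6 + 2*g^5 - 15*g^4 - 8*g^3 + 69*g^2 - 63*g + 56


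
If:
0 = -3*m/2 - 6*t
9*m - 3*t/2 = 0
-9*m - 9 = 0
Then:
No Solution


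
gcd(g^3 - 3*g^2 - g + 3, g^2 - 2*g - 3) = g^2 - 2*g - 3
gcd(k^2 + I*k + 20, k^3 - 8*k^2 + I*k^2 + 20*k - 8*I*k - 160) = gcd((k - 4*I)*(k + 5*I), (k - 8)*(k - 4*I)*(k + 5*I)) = k^2 + I*k + 20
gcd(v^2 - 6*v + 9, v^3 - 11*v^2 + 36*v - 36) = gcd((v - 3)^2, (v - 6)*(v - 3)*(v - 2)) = v - 3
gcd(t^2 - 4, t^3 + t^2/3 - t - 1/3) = 1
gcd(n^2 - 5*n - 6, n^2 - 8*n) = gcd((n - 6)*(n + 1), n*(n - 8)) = 1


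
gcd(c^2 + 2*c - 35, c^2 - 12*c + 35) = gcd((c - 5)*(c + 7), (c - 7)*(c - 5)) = c - 5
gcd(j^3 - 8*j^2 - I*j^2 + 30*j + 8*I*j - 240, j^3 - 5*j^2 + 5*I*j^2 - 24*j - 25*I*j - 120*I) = j^2 + j*(-8 + 5*I) - 40*I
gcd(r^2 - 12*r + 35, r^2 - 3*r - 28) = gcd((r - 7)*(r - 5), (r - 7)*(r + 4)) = r - 7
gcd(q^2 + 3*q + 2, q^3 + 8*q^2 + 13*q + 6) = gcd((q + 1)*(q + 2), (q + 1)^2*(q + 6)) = q + 1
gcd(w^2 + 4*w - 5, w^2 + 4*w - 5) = w^2 + 4*w - 5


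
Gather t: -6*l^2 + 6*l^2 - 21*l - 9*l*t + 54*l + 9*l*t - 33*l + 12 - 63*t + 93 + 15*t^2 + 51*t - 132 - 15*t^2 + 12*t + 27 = 0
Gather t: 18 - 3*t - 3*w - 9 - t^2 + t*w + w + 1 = -t^2 + t*(w - 3) - 2*w + 10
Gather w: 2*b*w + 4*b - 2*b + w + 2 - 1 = 2*b + w*(2*b + 1) + 1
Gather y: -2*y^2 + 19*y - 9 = -2*y^2 + 19*y - 9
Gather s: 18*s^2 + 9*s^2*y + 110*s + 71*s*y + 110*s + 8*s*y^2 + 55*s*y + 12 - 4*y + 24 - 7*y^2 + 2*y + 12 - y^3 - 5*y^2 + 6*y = s^2*(9*y + 18) + s*(8*y^2 + 126*y + 220) - y^3 - 12*y^2 + 4*y + 48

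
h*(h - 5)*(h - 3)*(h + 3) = h^4 - 5*h^3 - 9*h^2 + 45*h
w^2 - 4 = (w - 2)*(w + 2)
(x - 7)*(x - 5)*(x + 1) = x^3 - 11*x^2 + 23*x + 35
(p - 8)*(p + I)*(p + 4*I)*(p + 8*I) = p^4 - 8*p^3 + 13*I*p^3 - 44*p^2 - 104*I*p^2 + 352*p - 32*I*p + 256*I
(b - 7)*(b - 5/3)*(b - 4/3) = b^3 - 10*b^2 + 209*b/9 - 140/9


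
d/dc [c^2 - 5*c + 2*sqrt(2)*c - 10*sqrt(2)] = 2*c - 5 + 2*sqrt(2)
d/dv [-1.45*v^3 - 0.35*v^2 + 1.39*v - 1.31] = -4.35*v^2 - 0.7*v + 1.39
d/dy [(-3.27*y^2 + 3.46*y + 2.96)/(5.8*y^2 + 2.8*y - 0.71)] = (-29.224*y^2 - 29.6926*y - 10.7446)/(33.64*y^4 + 32.48*y^3 - 0.396*y^2 - 3.976*y + 0.5041)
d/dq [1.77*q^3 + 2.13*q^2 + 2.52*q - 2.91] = 5.31*q^2 + 4.26*q + 2.52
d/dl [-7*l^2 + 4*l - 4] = 4 - 14*l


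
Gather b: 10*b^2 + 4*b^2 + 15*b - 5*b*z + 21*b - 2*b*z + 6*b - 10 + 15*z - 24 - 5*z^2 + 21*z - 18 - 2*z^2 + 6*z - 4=14*b^2 + b*(42 - 7*z) - 7*z^2 + 42*z - 56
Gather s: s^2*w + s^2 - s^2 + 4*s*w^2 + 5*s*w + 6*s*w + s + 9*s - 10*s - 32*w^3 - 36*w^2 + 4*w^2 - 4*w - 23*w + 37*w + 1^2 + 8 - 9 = s^2*w + s*(4*w^2 + 11*w) - 32*w^3 - 32*w^2 + 10*w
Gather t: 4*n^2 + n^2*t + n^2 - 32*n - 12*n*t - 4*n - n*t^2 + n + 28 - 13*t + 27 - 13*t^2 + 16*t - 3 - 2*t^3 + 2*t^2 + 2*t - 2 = 5*n^2 - 35*n - 2*t^3 + t^2*(-n - 11) + t*(n^2 - 12*n + 5) + 50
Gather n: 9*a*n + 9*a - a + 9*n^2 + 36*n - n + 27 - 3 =8*a + 9*n^2 + n*(9*a + 35) + 24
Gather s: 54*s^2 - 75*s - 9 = 54*s^2 - 75*s - 9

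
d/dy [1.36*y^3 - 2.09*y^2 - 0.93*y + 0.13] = 4.08*y^2 - 4.18*y - 0.93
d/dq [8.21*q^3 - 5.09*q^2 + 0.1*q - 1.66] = 24.63*q^2 - 10.18*q + 0.1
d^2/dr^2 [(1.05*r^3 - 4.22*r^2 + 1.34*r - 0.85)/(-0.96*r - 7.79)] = (-1.93536*r^3 - 47.11392*r^2 - 382.30983*r + 533.782636)/(0.884736*r^3 + 21.537792*r^2 + 174.770208*r + 472.729139)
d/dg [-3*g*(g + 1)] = -6*g - 3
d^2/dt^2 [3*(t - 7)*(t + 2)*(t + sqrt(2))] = 18*t - 30 + 6*sqrt(2)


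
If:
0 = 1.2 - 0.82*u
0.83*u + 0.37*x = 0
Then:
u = 1.46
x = -3.28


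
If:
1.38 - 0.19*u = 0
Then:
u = 7.26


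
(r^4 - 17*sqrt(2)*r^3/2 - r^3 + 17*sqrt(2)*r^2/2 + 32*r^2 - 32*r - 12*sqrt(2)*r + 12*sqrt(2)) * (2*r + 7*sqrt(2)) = 2*r^5 - 10*sqrt(2)*r^4 - 2*r^4 - 55*r^3 + 10*sqrt(2)*r^3 + 55*r^2 + 200*sqrt(2)*r^2 - 200*sqrt(2)*r - 168*r + 168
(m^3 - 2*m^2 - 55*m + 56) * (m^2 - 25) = m^5 - 2*m^4 - 80*m^3 + 106*m^2 + 1375*m - 1400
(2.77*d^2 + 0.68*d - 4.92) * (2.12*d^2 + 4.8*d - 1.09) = 5.8724*d^4 + 14.7376*d^3 - 10.1857*d^2 - 24.3572*d + 5.3628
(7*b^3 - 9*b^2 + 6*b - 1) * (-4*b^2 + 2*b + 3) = -28*b^5 + 50*b^4 - 21*b^3 - 11*b^2 + 16*b - 3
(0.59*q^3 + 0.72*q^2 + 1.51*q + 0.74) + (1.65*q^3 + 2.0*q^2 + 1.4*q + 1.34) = 2.24*q^3 + 2.72*q^2 + 2.91*q + 2.08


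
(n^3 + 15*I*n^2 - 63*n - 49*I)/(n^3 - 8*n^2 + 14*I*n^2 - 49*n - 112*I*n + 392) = (n + I)/(n - 8)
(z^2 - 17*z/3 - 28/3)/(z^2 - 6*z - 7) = (z + 4/3)/(z + 1)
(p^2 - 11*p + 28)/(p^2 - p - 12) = (p - 7)/(p + 3)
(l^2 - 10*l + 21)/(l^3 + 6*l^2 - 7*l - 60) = (l - 7)/(l^2 + 9*l + 20)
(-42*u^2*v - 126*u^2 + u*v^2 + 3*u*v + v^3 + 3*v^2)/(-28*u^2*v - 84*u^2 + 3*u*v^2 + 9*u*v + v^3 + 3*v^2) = (6*u - v)/(4*u - v)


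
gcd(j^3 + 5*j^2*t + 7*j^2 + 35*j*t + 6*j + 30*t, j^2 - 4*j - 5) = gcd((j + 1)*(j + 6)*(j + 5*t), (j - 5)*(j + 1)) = j + 1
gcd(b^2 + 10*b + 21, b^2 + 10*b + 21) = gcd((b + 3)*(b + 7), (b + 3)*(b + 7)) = b^2 + 10*b + 21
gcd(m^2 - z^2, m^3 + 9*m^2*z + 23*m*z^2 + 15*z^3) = m + z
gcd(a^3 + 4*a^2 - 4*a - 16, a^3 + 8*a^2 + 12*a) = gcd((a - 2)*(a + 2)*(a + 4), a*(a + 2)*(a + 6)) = a + 2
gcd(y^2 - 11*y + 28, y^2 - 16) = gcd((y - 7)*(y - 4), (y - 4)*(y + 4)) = y - 4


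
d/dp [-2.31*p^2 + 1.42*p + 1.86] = 1.42 - 4.62*p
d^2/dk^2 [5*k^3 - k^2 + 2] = 30*k - 2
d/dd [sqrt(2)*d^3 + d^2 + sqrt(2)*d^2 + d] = 3*sqrt(2)*d^2 + 2*d + 2*sqrt(2)*d + 1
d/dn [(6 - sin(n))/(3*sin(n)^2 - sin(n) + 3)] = 3*(sin(n)^2 - 12*sin(n) + 1)*cos(n)/(3*sin(n)^2 - sin(n) + 3)^2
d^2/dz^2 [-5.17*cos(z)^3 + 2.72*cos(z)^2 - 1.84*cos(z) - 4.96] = 5.7175*cos(z) - 5.44*cos(2*z) + 11.6325*cos(3*z)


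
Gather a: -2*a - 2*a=-4*a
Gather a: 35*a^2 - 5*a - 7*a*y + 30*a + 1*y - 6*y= 35*a^2 + a*(25 - 7*y) - 5*y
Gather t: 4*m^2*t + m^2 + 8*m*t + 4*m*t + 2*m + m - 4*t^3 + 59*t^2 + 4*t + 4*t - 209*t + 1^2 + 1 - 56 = m^2 + 3*m - 4*t^3 + 59*t^2 + t*(4*m^2 + 12*m - 201) - 54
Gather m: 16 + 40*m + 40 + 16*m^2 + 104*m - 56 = 16*m^2 + 144*m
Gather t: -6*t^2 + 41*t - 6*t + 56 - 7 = -6*t^2 + 35*t + 49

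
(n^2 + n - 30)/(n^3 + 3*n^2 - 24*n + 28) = (n^2 + n - 30)/(n^3 + 3*n^2 - 24*n + 28)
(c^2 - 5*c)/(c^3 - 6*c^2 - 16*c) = (5 - c)/(-c^2 + 6*c + 16)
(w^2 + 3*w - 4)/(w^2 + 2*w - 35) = (w^2 + 3*w - 4)/(w^2 + 2*w - 35)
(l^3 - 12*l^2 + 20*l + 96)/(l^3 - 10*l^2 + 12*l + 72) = (l - 8)/(l - 6)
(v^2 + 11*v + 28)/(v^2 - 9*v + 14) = (v^2 + 11*v + 28)/(v^2 - 9*v + 14)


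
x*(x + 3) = x^2 + 3*x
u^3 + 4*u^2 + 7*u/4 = u*(u + 1/2)*(u + 7/2)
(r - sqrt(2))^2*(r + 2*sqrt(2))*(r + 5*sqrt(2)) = r^4 + 5*sqrt(2)*r^3 - 6*r^2 - 26*sqrt(2)*r + 40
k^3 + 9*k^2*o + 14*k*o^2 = k*(k + 2*o)*(k + 7*o)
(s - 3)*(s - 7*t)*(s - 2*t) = s^3 - 9*s^2*t - 3*s^2 + 14*s*t^2 + 27*s*t - 42*t^2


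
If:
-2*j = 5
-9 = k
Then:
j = -5/2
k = -9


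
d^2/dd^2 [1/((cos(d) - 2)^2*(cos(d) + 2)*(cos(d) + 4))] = 2*(-154*(1 - cos(d)^2)^2 + 10*sin(d)^6 + 2*cos(d)^6 - 55*cos(d)^5 - 118*cos(d)^3 - 354*cos(d)^2 + 104*cos(d) + 256)/((cos(d) - 2)^4*(cos(d) + 2)^3*(cos(d) + 4)^3)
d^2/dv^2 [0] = 0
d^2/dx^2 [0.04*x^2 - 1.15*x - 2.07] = 0.0800000000000000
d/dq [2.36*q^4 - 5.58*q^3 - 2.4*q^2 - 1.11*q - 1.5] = 9.44*q^3 - 16.74*q^2 - 4.8*q - 1.11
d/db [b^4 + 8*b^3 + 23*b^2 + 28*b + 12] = 4*b^3 + 24*b^2 + 46*b + 28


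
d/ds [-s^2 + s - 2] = 1 - 2*s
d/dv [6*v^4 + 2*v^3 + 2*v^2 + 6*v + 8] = 24*v^3 + 6*v^2 + 4*v + 6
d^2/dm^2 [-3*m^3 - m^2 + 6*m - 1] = -18*m - 2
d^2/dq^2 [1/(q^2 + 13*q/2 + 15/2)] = 4*(-4*q^2 - 26*q + (4*q + 13)^2 - 30)/(2*q^2 + 13*q + 15)^3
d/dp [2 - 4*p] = -4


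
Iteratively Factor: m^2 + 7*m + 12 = (m + 3)*(m + 4)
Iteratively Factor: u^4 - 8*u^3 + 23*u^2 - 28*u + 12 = (u - 2)*(u^3 - 6*u^2 + 11*u - 6) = (u - 2)^2*(u^2 - 4*u + 3) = (u - 2)^2*(u - 1)*(u - 3)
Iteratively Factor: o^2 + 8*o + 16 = (o + 4)*(o + 4)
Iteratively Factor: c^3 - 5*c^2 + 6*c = (c - 3)*(c^2 - 2*c) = (c - 3)*(c - 2)*(c)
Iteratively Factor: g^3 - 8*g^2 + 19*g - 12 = (g - 1)*(g^2 - 7*g + 12) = (g - 3)*(g - 1)*(g - 4)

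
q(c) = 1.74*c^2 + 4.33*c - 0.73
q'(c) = 3.48*c + 4.33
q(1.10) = 6.14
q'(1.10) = 8.16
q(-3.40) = 4.66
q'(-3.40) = -7.50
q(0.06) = -0.46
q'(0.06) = 4.54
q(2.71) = 23.78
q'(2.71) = 13.76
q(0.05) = -0.51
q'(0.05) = 4.50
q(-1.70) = -3.06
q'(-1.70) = -1.59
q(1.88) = 13.56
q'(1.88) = 10.87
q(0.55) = 2.18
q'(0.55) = 6.24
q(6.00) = 87.89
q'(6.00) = 25.21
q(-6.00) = 35.93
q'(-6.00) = -16.55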